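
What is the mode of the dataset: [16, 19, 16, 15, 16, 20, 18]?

16

Step 1: Count the frequency of each value:
  15: appears 1 time(s)
  16: appears 3 time(s)
  18: appears 1 time(s)
  19: appears 1 time(s)
  20: appears 1 time(s)
Step 2: The value 16 appears most frequently (3 times).
Step 3: Mode = 16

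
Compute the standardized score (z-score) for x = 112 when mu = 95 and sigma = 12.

1.4167

Step 1: Recall the z-score formula: z = (x - mu) / sigma
Step 2: Substitute values: z = (112 - 95) / 12
Step 3: z = 17 / 12 = 1.4167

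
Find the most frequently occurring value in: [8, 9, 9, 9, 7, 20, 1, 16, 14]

9

Step 1: Count the frequency of each value:
  1: appears 1 time(s)
  7: appears 1 time(s)
  8: appears 1 time(s)
  9: appears 3 time(s)
  14: appears 1 time(s)
  16: appears 1 time(s)
  20: appears 1 time(s)
Step 2: The value 9 appears most frequently (3 times).
Step 3: Mode = 9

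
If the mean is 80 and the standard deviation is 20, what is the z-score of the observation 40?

-2

Step 1: Recall the z-score formula: z = (x - mu) / sigma
Step 2: Substitute values: z = (40 - 80) / 20
Step 3: z = -40 / 20 = -2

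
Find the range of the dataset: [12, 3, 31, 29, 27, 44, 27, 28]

41

Step 1: Identify the maximum value: max = 44
Step 2: Identify the minimum value: min = 3
Step 3: Range = max - min = 44 - 3 = 41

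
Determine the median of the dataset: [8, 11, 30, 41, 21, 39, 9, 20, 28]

21

Step 1: Sort the data in ascending order: [8, 9, 11, 20, 21, 28, 30, 39, 41]
Step 2: The number of values is n = 9.
Step 3: Since n is odd, the median is the middle value at position 5: 21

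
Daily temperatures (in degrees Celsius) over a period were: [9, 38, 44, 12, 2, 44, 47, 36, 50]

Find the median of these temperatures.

38

Step 1: Sort the data in ascending order: [2, 9, 12, 36, 38, 44, 44, 47, 50]
Step 2: The number of values is n = 9.
Step 3: Since n is odd, the median is the middle value at position 5: 38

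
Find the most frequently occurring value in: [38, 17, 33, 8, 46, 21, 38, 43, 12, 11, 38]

38

Step 1: Count the frequency of each value:
  8: appears 1 time(s)
  11: appears 1 time(s)
  12: appears 1 time(s)
  17: appears 1 time(s)
  21: appears 1 time(s)
  33: appears 1 time(s)
  38: appears 3 time(s)
  43: appears 1 time(s)
  46: appears 1 time(s)
Step 2: The value 38 appears most frequently (3 times).
Step 3: Mode = 38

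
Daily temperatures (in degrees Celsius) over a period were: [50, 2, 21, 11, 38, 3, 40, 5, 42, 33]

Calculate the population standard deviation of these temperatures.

17.3046

Step 1: Compute the mean: 24.5
Step 2: Sum of squared deviations from the mean: 2994.5
Step 3: Population variance = 2994.5 / 10 = 299.45
Step 4: Standard deviation = sqrt(299.45) = 17.3046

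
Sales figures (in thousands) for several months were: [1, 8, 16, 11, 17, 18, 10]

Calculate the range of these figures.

17

Step 1: Identify the maximum value: max = 18
Step 2: Identify the minimum value: min = 1
Step 3: Range = max - min = 18 - 1 = 17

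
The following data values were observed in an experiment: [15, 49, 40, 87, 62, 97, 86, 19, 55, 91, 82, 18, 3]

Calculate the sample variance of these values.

1086.9744

Step 1: Compute the mean: (15 + 49 + 40 + 87 + 62 + 97 + 86 + 19 + 55 + 91 + 82 + 18 + 3) / 13 = 54.1538
Step 2: Compute squared deviations from the mean:
  (15 - 54.1538)^2 = 1533.0237
  (49 - 54.1538)^2 = 26.5621
  (40 - 54.1538)^2 = 200.3314
  (87 - 54.1538)^2 = 1078.8698
  (62 - 54.1538)^2 = 61.5621
  (97 - 54.1538)^2 = 1835.7929
  (86 - 54.1538)^2 = 1014.1775
  (19 - 54.1538)^2 = 1235.7929
  (55 - 54.1538)^2 = 0.716
  (91 - 54.1538)^2 = 1357.6391
  (82 - 54.1538)^2 = 775.4083
  (18 - 54.1538)^2 = 1307.1006
  (3 - 54.1538)^2 = 2616.716
Step 3: Sum of squared deviations = 13043.6923
Step 4: Sample variance = 13043.6923 / 12 = 1086.9744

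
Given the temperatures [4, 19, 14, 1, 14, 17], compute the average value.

11.5

Step 1: Sum all values: 4 + 19 + 14 + 1 + 14 + 17 = 69
Step 2: Count the number of values: n = 6
Step 3: Mean = sum / n = 69 / 6 = 11.5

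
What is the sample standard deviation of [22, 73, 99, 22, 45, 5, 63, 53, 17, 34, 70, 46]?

27.4197

Step 1: Compute the mean: 45.75
Step 2: Sum of squared deviations from the mean: 8270.25
Step 3: Sample variance = 8270.25 / 11 = 751.8409
Step 4: Standard deviation = sqrt(751.8409) = 27.4197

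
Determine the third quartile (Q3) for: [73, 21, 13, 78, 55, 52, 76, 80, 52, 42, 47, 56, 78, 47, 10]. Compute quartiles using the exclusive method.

76

Step 1: Sort the data: [10, 13, 21, 42, 47, 47, 52, 52, 55, 56, 73, 76, 78, 78, 80]
Step 2: n = 15
Step 3: Using the exclusive quartile method:
  Q1 = 42
  Q2 (median) = 52
  Q3 = 76
  IQR = Q3 - Q1 = 76 - 42 = 34
Step 4: Q3 = 76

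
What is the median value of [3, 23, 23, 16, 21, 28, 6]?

21

Step 1: Sort the data in ascending order: [3, 6, 16, 21, 23, 23, 28]
Step 2: The number of values is n = 7.
Step 3: Since n is odd, the median is the middle value at position 4: 21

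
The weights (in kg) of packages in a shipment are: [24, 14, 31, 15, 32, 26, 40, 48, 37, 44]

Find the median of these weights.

31.5

Step 1: Sort the data in ascending order: [14, 15, 24, 26, 31, 32, 37, 40, 44, 48]
Step 2: The number of values is n = 10.
Step 3: Since n is even, the median is the average of positions 5 and 6:
  Median = (31 + 32) / 2 = 31.5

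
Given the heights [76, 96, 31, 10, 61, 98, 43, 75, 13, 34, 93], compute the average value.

57.2727

Step 1: Sum all values: 76 + 96 + 31 + 10 + 61 + 98 + 43 + 75 + 13 + 34 + 93 = 630
Step 2: Count the number of values: n = 11
Step 3: Mean = sum / n = 630 / 11 = 57.2727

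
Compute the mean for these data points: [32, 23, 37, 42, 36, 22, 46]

34

Step 1: Sum all values: 32 + 23 + 37 + 42 + 36 + 22 + 46 = 238
Step 2: Count the number of values: n = 7
Step 3: Mean = sum / n = 238 / 7 = 34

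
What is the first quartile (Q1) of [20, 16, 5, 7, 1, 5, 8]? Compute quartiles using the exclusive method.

5

Step 1: Sort the data: [1, 5, 5, 7, 8, 16, 20]
Step 2: n = 7
Step 3: Using the exclusive quartile method:
  Q1 = 5
  Q2 (median) = 7
  Q3 = 16
  IQR = Q3 - Q1 = 16 - 5 = 11
Step 4: Q1 = 5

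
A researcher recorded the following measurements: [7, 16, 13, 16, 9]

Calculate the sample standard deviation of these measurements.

4.0866

Step 1: Compute the mean: 12.2
Step 2: Sum of squared deviations from the mean: 66.8
Step 3: Sample variance = 66.8 / 4 = 16.7
Step 4: Standard deviation = sqrt(16.7) = 4.0866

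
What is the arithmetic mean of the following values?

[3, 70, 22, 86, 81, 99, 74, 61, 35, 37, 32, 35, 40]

51.9231

Step 1: Sum all values: 3 + 70 + 22 + 86 + 81 + 99 + 74 + 61 + 35 + 37 + 32 + 35 + 40 = 675
Step 2: Count the number of values: n = 13
Step 3: Mean = sum / n = 675 / 13 = 51.9231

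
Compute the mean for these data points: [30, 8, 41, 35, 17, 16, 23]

24.2857

Step 1: Sum all values: 30 + 8 + 41 + 35 + 17 + 16 + 23 = 170
Step 2: Count the number of values: n = 7
Step 3: Mean = sum / n = 170 / 7 = 24.2857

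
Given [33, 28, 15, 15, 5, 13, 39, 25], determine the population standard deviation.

10.7347

Step 1: Compute the mean: 21.625
Step 2: Sum of squared deviations from the mean: 921.875
Step 3: Population variance = 921.875 / 8 = 115.2344
Step 4: Standard deviation = sqrt(115.2344) = 10.7347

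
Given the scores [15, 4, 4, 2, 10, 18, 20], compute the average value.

10.4286

Step 1: Sum all values: 15 + 4 + 4 + 2 + 10 + 18 + 20 = 73
Step 2: Count the number of values: n = 7
Step 3: Mean = sum / n = 73 / 7 = 10.4286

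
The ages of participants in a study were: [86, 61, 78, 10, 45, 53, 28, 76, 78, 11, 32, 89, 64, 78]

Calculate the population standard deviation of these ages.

26.1305

Step 1: Compute the mean: 56.3571
Step 2: Sum of squared deviations from the mean: 9559.2143
Step 3: Population variance = 9559.2143 / 14 = 682.801
Step 4: Standard deviation = sqrt(682.801) = 26.1305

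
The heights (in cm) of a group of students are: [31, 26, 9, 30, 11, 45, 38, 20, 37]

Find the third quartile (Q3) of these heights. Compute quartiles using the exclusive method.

37.5

Step 1: Sort the data: [9, 11, 20, 26, 30, 31, 37, 38, 45]
Step 2: n = 9
Step 3: Using the exclusive quartile method:
  Q1 = 15.5
  Q2 (median) = 30
  Q3 = 37.5
  IQR = Q3 - Q1 = 37.5 - 15.5 = 22
Step 4: Q3 = 37.5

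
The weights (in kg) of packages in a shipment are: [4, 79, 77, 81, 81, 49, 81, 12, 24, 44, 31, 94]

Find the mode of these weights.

81

Step 1: Count the frequency of each value:
  4: appears 1 time(s)
  12: appears 1 time(s)
  24: appears 1 time(s)
  31: appears 1 time(s)
  44: appears 1 time(s)
  49: appears 1 time(s)
  77: appears 1 time(s)
  79: appears 1 time(s)
  81: appears 3 time(s)
  94: appears 1 time(s)
Step 2: The value 81 appears most frequently (3 times).
Step 3: Mode = 81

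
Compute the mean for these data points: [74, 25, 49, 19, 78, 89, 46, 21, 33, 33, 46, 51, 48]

47.0769

Step 1: Sum all values: 74 + 25 + 49 + 19 + 78 + 89 + 46 + 21 + 33 + 33 + 46 + 51 + 48 = 612
Step 2: Count the number of values: n = 13
Step 3: Mean = sum / n = 612 / 13 = 47.0769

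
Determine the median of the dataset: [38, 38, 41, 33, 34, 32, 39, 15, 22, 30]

33.5

Step 1: Sort the data in ascending order: [15, 22, 30, 32, 33, 34, 38, 38, 39, 41]
Step 2: The number of values is n = 10.
Step 3: Since n is even, the median is the average of positions 5 and 6:
  Median = (33 + 34) / 2 = 33.5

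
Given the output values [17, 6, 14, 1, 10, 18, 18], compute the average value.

12

Step 1: Sum all values: 17 + 6 + 14 + 1 + 10 + 18 + 18 = 84
Step 2: Count the number of values: n = 7
Step 3: Mean = sum / n = 84 / 7 = 12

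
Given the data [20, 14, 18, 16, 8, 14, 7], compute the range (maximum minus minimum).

13

Step 1: Identify the maximum value: max = 20
Step 2: Identify the minimum value: min = 7
Step 3: Range = max - min = 20 - 7 = 13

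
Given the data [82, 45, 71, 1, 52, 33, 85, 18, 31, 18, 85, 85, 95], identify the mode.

85

Step 1: Count the frequency of each value:
  1: appears 1 time(s)
  18: appears 2 time(s)
  31: appears 1 time(s)
  33: appears 1 time(s)
  45: appears 1 time(s)
  52: appears 1 time(s)
  71: appears 1 time(s)
  82: appears 1 time(s)
  85: appears 3 time(s)
  95: appears 1 time(s)
Step 2: The value 85 appears most frequently (3 times).
Step 3: Mode = 85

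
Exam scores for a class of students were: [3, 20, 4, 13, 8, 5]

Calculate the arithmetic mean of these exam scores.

8.8333

Step 1: Sum all values: 3 + 20 + 4 + 13 + 8 + 5 = 53
Step 2: Count the number of values: n = 6
Step 3: Mean = sum / n = 53 / 6 = 8.8333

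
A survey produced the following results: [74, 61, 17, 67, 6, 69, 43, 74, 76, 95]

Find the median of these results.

68

Step 1: Sort the data in ascending order: [6, 17, 43, 61, 67, 69, 74, 74, 76, 95]
Step 2: The number of values is n = 10.
Step 3: Since n is even, the median is the average of positions 5 and 6:
  Median = (67 + 69) / 2 = 68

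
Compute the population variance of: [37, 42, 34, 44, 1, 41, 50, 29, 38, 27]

165.61

Step 1: Compute the mean: (37 + 42 + 34 + 44 + 1 + 41 + 50 + 29 + 38 + 27) / 10 = 34.3
Step 2: Compute squared deviations from the mean:
  (37 - 34.3)^2 = 7.29
  (42 - 34.3)^2 = 59.29
  (34 - 34.3)^2 = 0.09
  (44 - 34.3)^2 = 94.09
  (1 - 34.3)^2 = 1108.89
  (41 - 34.3)^2 = 44.89
  (50 - 34.3)^2 = 246.49
  (29 - 34.3)^2 = 28.09
  (38 - 34.3)^2 = 13.69
  (27 - 34.3)^2 = 53.29
Step 3: Sum of squared deviations = 1656.1
Step 4: Population variance = 1656.1 / 10 = 165.61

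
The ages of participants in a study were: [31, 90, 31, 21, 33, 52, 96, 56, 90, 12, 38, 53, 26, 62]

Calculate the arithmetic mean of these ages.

49.3571

Step 1: Sum all values: 31 + 90 + 31 + 21 + 33 + 52 + 96 + 56 + 90 + 12 + 38 + 53 + 26 + 62 = 691
Step 2: Count the number of values: n = 14
Step 3: Mean = sum / n = 691 / 14 = 49.3571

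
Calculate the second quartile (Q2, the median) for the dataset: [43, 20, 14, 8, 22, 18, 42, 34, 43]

22

Step 1: Sort the data: [8, 14, 18, 20, 22, 34, 42, 43, 43]
Step 2: n = 9
Step 3: Q2 is the median. Since n is odd, it is the middle value at position 5: 22
Step 4: Q2 = 22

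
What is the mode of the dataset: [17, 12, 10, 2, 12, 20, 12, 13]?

12

Step 1: Count the frequency of each value:
  2: appears 1 time(s)
  10: appears 1 time(s)
  12: appears 3 time(s)
  13: appears 1 time(s)
  17: appears 1 time(s)
  20: appears 1 time(s)
Step 2: The value 12 appears most frequently (3 times).
Step 3: Mode = 12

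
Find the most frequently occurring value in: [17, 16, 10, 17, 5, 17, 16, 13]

17

Step 1: Count the frequency of each value:
  5: appears 1 time(s)
  10: appears 1 time(s)
  13: appears 1 time(s)
  16: appears 2 time(s)
  17: appears 3 time(s)
Step 2: The value 17 appears most frequently (3 times).
Step 3: Mode = 17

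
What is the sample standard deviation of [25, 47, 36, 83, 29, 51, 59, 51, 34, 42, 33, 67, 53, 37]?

15.9768

Step 1: Compute the mean: 46.2143
Step 2: Sum of squared deviations from the mean: 3318.3571
Step 3: Sample variance = 3318.3571 / 13 = 255.2582
Step 4: Standard deviation = sqrt(255.2582) = 15.9768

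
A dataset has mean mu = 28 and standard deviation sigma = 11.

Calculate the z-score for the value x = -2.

-2.7273

Step 1: Recall the z-score formula: z = (x - mu) / sigma
Step 2: Substitute values: z = (-2 - 28) / 11
Step 3: z = -30 / 11 = -2.7273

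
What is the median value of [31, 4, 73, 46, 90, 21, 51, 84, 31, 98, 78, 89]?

62

Step 1: Sort the data in ascending order: [4, 21, 31, 31, 46, 51, 73, 78, 84, 89, 90, 98]
Step 2: The number of values is n = 12.
Step 3: Since n is even, the median is the average of positions 6 and 7:
  Median = (51 + 73) / 2 = 62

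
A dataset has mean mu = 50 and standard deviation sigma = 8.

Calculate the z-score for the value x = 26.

-3

Step 1: Recall the z-score formula: z = (x - mu) / sigma
Step 2: Substitute values: z = (26 - 50) / 8
Step 3: z = -24 / 8 = -3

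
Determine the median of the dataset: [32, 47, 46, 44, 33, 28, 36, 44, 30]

36

Step 1: Sort the data in ascending order: [28, 30, 32, 33, 36, 44, 44, 46, 47]
Step 2: The number of values is n = 9.
Step 3: Since n is odd, the median is the middle value at position 5: 36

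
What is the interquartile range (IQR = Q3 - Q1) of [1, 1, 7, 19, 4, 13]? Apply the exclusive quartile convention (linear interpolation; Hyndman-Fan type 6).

13.5

Step 1: Sort the data: [1, 1, 4, 7, 13, 19]
Step 2: n = 6
Step 3: Using the exclusive quartile method:
  Q1 = 1
  Q2 (median) = 5.5
  Q3 = 14.5
  IQR = Q3 - Q1 = 14.5 - 1 = 13.5
Step 4: IQR = 13.5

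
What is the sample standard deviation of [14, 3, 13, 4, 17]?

6.3008

Step 1: Compute the mean: 10.2
Step 2: Sum of squared deviations from the mean: 158.8
Step 3: Sample variance = 158.8 / 4 = 39.7
Step 4: Standard deviation = sqrt(39.7) = 6.3008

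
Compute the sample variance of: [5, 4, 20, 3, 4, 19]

64.5667

Step 1: Compute the mean: (5 + 4 + 20 + 3 + 4 + 19) / 6 = 9.1667
Step 2: Compute squared deviations from the mean:
  (5 - 9.1667)^2 = 17.3611
  (4 - 9.1667)^2 = 26.6944
  (20 - 9.1667)^2 = 117.3611
  (3 - 9.1667)^2 = 38.0278
  (4 - 9.1667)^2 = 26.6944
  (19 - 9.1667)^2 = 96.6944
Step 3: Sum of squared deviations = 322.8333
Step 4: Sample variance = 322.8333 / 5 = 64.5667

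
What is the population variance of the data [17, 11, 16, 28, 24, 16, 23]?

29.6327

Step 1: Compute the mean: (17 + 11 + 16 + 28 + 24 + 16 + 23) / 7 = 19.2857
Step 2: Compute squared deviations from the mean:
  (17 - 19.2857)^2 = 5.2245
  (11 - 19.2857)^2 = 68.6531
  (16 - 19.2857)^2 = 10.7959
  (28 - 19.2857)^2 = 75.9388
  (24 - 19.2857)^2 = 22.2245
  (16 - 19.2857)^2 = 10.7959
  (23 - 19.2857)^2 = 13.7959
Step 3: Sum of squared deviations = 207.4286
Step 4: Population variance = 207.4286 / 7 = 29.6327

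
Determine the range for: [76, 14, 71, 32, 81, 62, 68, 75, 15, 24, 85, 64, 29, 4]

81

Step 1: Identify the maximum value: max = 85
Step 2: Identify the minimum value: min = 4
Step 3: Range = max - min = 85 - 4 = 81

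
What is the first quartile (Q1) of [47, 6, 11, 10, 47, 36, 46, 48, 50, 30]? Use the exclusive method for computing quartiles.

10.75

Step 1: Sort the data: [6, 10, 11, 30, 36, 46, 47, 47, 48, 50]
Step 2: n = 10
Step 3: Using the exclusive quartile method:
  Q1 = 10.75
  Q2 (median) = 41
  Q3 = 47.25
  IQR = Q3 - Q1 = 47.25 - 10.75 = 36.5
Step 4: Q1 = 10.75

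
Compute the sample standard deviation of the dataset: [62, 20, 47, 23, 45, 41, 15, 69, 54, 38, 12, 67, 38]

19.1957

Step 1: Compute the mean: 40.8462
Step 2: Sum of squared deviations from the mean: 4421.6923
Step 3: Sample variance = 4421.6923 / 12 = 368.4744
Step 4: Standard deviation = sqrt(368.4744) = 19.1957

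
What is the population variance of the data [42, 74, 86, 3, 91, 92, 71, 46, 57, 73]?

680.25

Step 1: Compute the mean: (42 + 74 + 86 + 3 + 91 + 92 + 71 + 46 + 57 + 73) / 10 = 63.5
Step 2: Compute squared deviations from the mean:
  (42 - 63.5)^2 = 462.25
  (74 - 63.5)^2 = 110.25
  (86 - 63.5)^2 = 506.25
  (3 - 63.5)^2 = 3660.25
  (91 - 63.5)^2 = 756.25
  (92 - 63.5)^2 = 812.25
  (71 - 63.5)^2 = 56.25
  (46 - 63.5)^2 = 306.25
  (57 - 63.5)^2 = 42.25
  (73 - 63.5)^2 = 90.25
Step 3: Sum of squared deviations = 6802.5
Step 4: Population variance = 6802.5 / 10 = 680.25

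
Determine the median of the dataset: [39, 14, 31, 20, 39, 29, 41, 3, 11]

29

Step 1: Sort the data in ascending order: [3, 11, 14, 20, 29, 31, 39, 39, 41]
Step 2: The number of values is n = 9.
Step 3: Since n is odd, the median is the middle value at position 5: 29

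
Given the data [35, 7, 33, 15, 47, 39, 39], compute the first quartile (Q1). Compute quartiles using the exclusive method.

15

Step 1: Sort the data: [7, 15, 33, 35, 39, 39, 47]
Step 2: n = 7
Step 3: Using the exclusive quartile method:
  Q1 = 15
  Q2 (median) = 35
  Q3 = 39
  IQR = Q3 - Q1 = 39 - 15 = 24
Step 4: Q1 = 15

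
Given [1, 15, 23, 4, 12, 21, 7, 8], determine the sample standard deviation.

7.8729

Step 1: Compute the mean: 11.375
Step 2: Sum of squared deviations from the mean: 433.875
Step 3: Sample variance = 433.875 / 7 = 61.9821
Step 4: Standard deviation = sqrt(61.9821) = 7.8729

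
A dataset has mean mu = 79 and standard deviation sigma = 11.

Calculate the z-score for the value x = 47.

-2.9091

Step 1: Recall the z-score formula: z = (x - mu) / sigma
Step 2: Substitute values: z = (47 - 79) / 11
Step 3: z = -32 / 11 = -2.9091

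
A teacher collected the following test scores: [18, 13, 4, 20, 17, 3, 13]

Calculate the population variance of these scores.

38.5306

Step 1: Compute the mean: (18 + 13 + 4 + 20 + 17 + 3 + 13) / 7 = 12.5714
Step 2: Compute squared deviations from the mean:
  (18 - 12.5714)^2 = 29.4694
  (13 - 12.5714)^2 = 0.1837
  (4 - 12.5714)^2 = 73.4694
  (20 - 12.5714)^2 = 55.1837
  (17 - 12.5714)^2 = 19.6122
  (3 - 12.5714)^2 = 91.6122
  (13 - 12.5714)^2 = 0.1837
Step 3: Sum of squared deviations = 269.7143
Step 4: Population variance = 269.7143 / 7 = 38.5306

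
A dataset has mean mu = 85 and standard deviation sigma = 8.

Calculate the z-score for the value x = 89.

0.5

Step 1: Recall the z-score formula: z = (x - mu) / sigma
Step 2: Substitute values: z = (89 - 85) / 8
Step 3: z = 4 / 8 = 0.5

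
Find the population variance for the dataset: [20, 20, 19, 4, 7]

49.2

Step 1: Compute the mean: (20 + 20 + 19 + 4 + 7) / 5 = 14
Step 2: Compute squared deviations from the mean:
  (20 - 14)^2 = 36
  (20 - 14)^2 = 36
  (19 - 14)^2 = 25
  (4 - 14)^2 = 100
  (7 - 14)^2 = 49
Step 3: Sum of squared deviations = 246
Step 4: Population variance = 246 / 5 = 49.2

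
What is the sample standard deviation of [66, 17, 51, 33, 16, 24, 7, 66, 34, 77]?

24.4243

Step 1: Compute the mean: 39.1
Step 2: Sum of squared deviations from the mean: 5368.9
Step 3: Sample variance = 5368.9 / 9 = 596.5444
Step 4: Standard deviation = sqrt(596.5444) = 24.4243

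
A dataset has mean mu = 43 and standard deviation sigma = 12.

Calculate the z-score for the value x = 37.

-0.5

Step 1: Recall the z-score formula: z = (x - mu) / sigma
Step 2: Substitute values: z = (37 - 43) / 12
Step 3: z = -6 / 12 = -0.5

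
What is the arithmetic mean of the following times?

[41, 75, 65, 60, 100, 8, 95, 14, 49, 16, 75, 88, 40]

55.8462

Step 1: Sum all values: 41 + 75 + 65 + 60 + 100 + 8 + 95 + 14 + 49 + 16 + 75 + 88 + 40 = 726
Step 2: Count the number of values: n = 13
Step 3: Mean = sum / n = 726 / 13 = 55.8462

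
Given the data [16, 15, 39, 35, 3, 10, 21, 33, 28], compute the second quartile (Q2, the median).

21

Step 1: Sort the data: [3, 10, 15, 16, 21, 28, 33, 35, 39]
Step 2: n = 9
Step 3: Q2 is the median. Since n is odd, it is the middle value at position 5: 21
Step 4: Q2 = 21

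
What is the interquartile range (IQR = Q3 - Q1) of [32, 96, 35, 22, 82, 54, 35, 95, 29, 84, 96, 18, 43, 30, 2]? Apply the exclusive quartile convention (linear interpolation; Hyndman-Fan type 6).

55

Step 1: Sort the data: [2, 18, 22, 29, 30, 32, 35, 35, 43, 54, 82, 84, 95, 96, 96]
Step 2: n = 15
Step 3: Using the exclusive quartile method:
  Q1 = 29
  Q2 (median) = 35
  Q3 = 84
  IQR = Q3 - Q1 = 84 - 29 = 55
Step 4: IQR = 55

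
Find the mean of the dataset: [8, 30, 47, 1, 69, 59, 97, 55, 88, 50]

50.4

Step 1: Sum all values: 8 + 30 + 47 + 1 + 69 + 59 + 97 + 55 + 88 + 50 = 504
Step 2: Count the number of values: n = 10
Step 3: Mean = sum / n = 504 / 10 = 50.4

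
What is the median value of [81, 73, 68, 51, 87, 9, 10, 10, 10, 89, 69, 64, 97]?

68

Step 1: Sort the data in ascending order: [9, 10, 10, 10, 51, 64, 68, 69, 73, 81, 87, 89, 97]
Step 2: The number of values is n = 13.
Step 3: Since n is odd, the median is the middle value at position 7: 68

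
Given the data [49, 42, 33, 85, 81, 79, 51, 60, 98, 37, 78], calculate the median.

60

Step 1: Sort the data in ascending order: [33, 37, 42, 49, 51, 60, 78, 79, 81, 85, 98]
Step 2: The number of values is n = 11.
Step 3: Since n is odd, the median is the middle value at position 6: 60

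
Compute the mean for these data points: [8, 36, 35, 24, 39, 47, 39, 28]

32

Step 1: Sum all values: 8 + 36 + 35 + 24 + 39 + 47 + 39 + 28 = 256
Step 2: Count the number of values: n = 8
Step 3: Mean = sum / n = 256 / 8 = 32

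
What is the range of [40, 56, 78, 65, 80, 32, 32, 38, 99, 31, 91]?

68

Step 1: Identify the maximum value: max = 99
Step 2: Identify the minimum value: min = 31
Step 3: Range = max - min = 99 - 31 = 68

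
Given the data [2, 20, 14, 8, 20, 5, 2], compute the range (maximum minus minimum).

18

Step 1: Identify the maximum value: max = 20
Step 2: Identify the minimum value: min = 2
Step 3: Range = max - min = 20 - 2 = 18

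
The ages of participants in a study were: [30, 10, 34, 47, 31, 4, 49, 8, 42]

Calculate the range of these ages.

45

Step 1: Identify the maximum value: max = 49
Step 2: Identify the minimum value: min = 4
Step 3: Range = max - min = 49 - 4 = 45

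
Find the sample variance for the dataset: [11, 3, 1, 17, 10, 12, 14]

33.2381

Step 1: Compute the mean: (11 + 3 + 1 + 17 + 10 + 12 + 14) / 7 = 9.7143
Step 2: Compute squared deviations from the mean:
  (11 - 9.7143)^2 = 1.6531
  (3 - 9.7143)^2 = 45.0816
  (1 - 9.7143)^2 = 75.9388
  (17 - 9.7143)^2 = 53.0816
  (10 - 9.7143)^2 = 0.0816
  (12 - 9.7143)^2 = 5.2245
  (14 - 9.7143)^2 = 18.3673
Step 3: Sum of squared deviations = 199.4286
Step 4: Sample variance = 199.4286 / 6 = 33.2381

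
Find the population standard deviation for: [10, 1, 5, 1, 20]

7.1162

Step 1: Compute the mean: 7.4
Step 2: Sum of squared deviations from the mean: 253.2
Step 3: Population variance = 253.2 / 5 = 50.64
Step 4: Standard deviation = sqrt(50.64) = 7.1162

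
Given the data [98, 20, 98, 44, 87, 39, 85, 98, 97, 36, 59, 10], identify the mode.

98

Step 1: Count the frequency of each value:
  10: appears 1 time(s)
  20: appears 1 time(s)
  36: appears 1 time(s)
  39: appears 1 time(s)
  44: appears 1 time(s)
  59: appears 1 time(s)
  85: appears 1 time(s)
  87: appears 1 time(s)
  97: appears 1 time(s)
  98: appears 3 time(s)
Step 2: The value 98 appears most frequently (3 times).
Step 3: Mode = 98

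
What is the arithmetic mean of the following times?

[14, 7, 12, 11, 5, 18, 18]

12.1429

Step 1: Sum all values: 14 + 7 + 12 + 11 + 5 + 18 + 18 = 85
Step 2: Count the number of values: n = 7
Step 3: Mean = sum / n = 85 / 7 = 12.1429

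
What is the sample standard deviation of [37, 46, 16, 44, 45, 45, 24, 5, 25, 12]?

15.4808

Step 1: Compute the mean: 29.9
Step 2: Sum of squared deviations from the mean: 2156.9
Step 3: Sample variance = 2156.9 / 9 = 239.6556
Step 4: Standard deviation = sqrt(239.6556) = 15.4808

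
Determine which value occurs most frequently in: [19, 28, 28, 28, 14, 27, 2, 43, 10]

28

Step 1: Count the frequency of each value:
  2: appears 1 time(s)
  10: appears 1 time(s)
  14: appears 1 time(s)
  19: appears 1 time(s)
  27: appears 1 time(s)
  28: appears 3 time(s)
  43: appears 1 time(s)
Step 2: The value 28 appears most frequently (3 times).
Step 3: Mode = 28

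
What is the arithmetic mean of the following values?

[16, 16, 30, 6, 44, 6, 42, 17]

22.125

Step 1: Sum all values: 16 + 16 + 30 + 6 + 44 + 6 + 42 + 17 = 177
Step 2: Count the number of values: n = 8
Step 3: Mean = sum / n = 177 / 8 = 22.125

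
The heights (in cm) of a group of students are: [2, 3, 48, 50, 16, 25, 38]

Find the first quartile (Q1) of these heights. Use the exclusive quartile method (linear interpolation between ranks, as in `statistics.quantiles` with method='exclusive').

3

Step 1: Sort the data: [2, 3, 16, 25, 38, 48, 50]
Step 2: n = 7
Step 3: Using the exclusive quartile method:
  Q1 = 3
  Q2 (median) = 25
  Q3 = 48
  IQR = Q3 - Q1 = 48 - 3 = 45
Step 4: Q1 = 3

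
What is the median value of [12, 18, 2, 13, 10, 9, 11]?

11

Step 1: Sort the data in ascending order: [2, 9, 10, 11, 12, 13, 18]
Step 2: The number of values is n = 7.
Step 3: Since n is odd, the median is the middle value at position 4: 11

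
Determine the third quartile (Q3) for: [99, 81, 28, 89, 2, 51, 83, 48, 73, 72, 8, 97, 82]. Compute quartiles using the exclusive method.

86

Step 1: Sort the data: [2, 8, 28, 48, 51, 72, 73, 81, 82, 83, 89, 97, 99]
Step 2: n = 13
Step 3: Using the exclusive quartile method:
  Q1 = 38
  Q2 (median) = 73
  Q3 = 86
  IQR = Q3 - Q1 = 86 - 38 = 48
Step 4: Q3 = 86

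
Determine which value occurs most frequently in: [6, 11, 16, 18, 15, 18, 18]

18

Step 1: Count the frequency of each value:
  6: appears 1 time(s)
  11: appears 1 time(s)
  15: appears 1 time(s)
  16: appears 1 time(s)
  18: appears 3 time(s)
Step 2: The value 18 appears most frequently (3 times).
Step 3: Mode = 18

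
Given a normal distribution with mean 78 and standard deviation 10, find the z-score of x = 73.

-0.5

Step 1: Recall the z-score formula: z = (x - mu) / sigma
Step 2: Substitute values: z = (73 - 78) / 10
Step 3: z = -5 / 10 = -0.5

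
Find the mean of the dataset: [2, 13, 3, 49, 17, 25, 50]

22.7143

Step 1: Sum all values: 2 + 13 + 3 + 49 + 17 + 25 + 50 = 159
Step 2: Count the number of values: n = 7
Step 3: Mean = sum / n = 159 / 7 = 22.7143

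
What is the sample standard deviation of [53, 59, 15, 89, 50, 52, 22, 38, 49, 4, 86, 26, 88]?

27.6484

Step 1: Compute the mean: 48.5385
Step 2: Sum of squared deviations from the mean: 9173.2308
Step 3: Sample variance = 9173.2308 / 12 = 764.4359
Step 4: Standard deviation = sqrt(764.4359) = 27.6484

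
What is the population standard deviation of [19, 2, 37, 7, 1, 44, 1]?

16.7369

Step 1: Compute the mean: 15.8571
Step 2: Sum of squared deviations from the mean: 1960.8571
Step 3: Population variance = 1960.8571 / 7 = 280.1224
Step 4: Standard deviation = sqrt(280.1224) = 16.7369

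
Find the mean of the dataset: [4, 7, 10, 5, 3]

5.8

Step 1: Sum all values: 4 + 7 + 10 + 5 + 3 = 29
Step 2: Count the number of values: n = 5
Step 3: Mean = sum / n = 29 / 5 = 5.8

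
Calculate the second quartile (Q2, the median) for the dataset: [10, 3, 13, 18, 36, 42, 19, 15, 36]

18

Step 1: Sort the data: [3, 10, 13, 15, 18, 19, 36, 36, 42]
Step 2: n = 9
Step 3: Q2 is the median. Since n is odd, it is the middle value at position 5: 18
Step 4: Q2 = 18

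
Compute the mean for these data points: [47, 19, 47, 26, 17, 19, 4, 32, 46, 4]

26.1

Step 1: Sum all values: 47 + 19 + 47 + 26 + 17 + 19 + 4 + 32 + 46 + 4 = 261
Step 2: Count the number of values: n = 10
Step 3: Mean = sum / n = 261 / 10 = 26.1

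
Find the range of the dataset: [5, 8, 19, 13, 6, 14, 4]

15

Step 1: Identify the maximum value: max = 19
Step 2: Identify the minimum value: min = 4
Step 3: Range = max - min = 19 - 4 = 15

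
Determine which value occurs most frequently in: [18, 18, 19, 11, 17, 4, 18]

18

Step 1: Count the frequency of each value:
  4: appears 1 time(s)
  11: appears 1 time(s)
  17: appears 1 time(s)
  18: appears 3 time(s)
  19: appears 1 time(s)
Step 2: The value 18 appears most frequently (3 times).
Step 3: Mode = 18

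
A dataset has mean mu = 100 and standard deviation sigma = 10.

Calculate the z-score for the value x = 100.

0

Step 1: Recall the z-score formula: z = (x - mu) / sigma
Step 2: Substitute values: z = (100 - 100) / 10
Step 3: z = 0 / 10 = 0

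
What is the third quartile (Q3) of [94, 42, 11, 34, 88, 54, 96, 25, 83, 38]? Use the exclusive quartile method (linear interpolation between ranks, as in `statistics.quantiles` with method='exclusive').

89.5

Step 1: Sort the data: [11, 25, 34, 38, 42, 54, 83, 88, 94, 96]
Step 2: n = 10
Step 3: Using the exclusive quartile method:
  Q1 = 31.75
  Q2 (median) = 48
  Q3 = 89.5
  IQR = Q3 - Q1 = 89.5 - 31.75 = 57.75
Step 4: Q3 = 89.5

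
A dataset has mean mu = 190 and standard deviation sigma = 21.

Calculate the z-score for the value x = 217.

1.2857

Step 1: Recall the z-score formula: z = (x - mu) / sigma
Step 2: Substitute values: z = (217 - 190) / 21
Step 3: z = 27 / 21 = 1.2857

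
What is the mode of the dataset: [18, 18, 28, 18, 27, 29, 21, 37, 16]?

18

Step 1: Count the frequency of each value:
  16: appears 1 time(s)
  18: appears 3 time(s)
  21: appears 1 time(s)
  27: appears 1 time(s)
  28: appears 1 time(s)
  29: appears 1 time(s)
  37: appears 1 time(s)
Step 2: The value 18 appears most frequently (3 times).
Step 3: Mode = 18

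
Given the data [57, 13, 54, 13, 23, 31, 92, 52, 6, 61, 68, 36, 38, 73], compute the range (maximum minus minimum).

86

Step 1: Identify the maximum value: max = 92
Step 2: Identify the minimum value: min = 6
Step 3: Range = max - min = 92 - 6 = 86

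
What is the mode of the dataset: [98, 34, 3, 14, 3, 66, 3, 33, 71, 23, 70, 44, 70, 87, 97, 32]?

3

Step 1: Count the frequency of each value:
  3: appears 3 time(s)
  14: appears 1 time(s)
  23: appears 1 time(s)
  32: appears 1 time(s)
  33: appears 1 time(s)
  34: appears 1 time(s)
  44: appears 1 time(s)
  66: appears 1 time(s)
  70: appears 2 time(s)
  71: appears 1 time(s)
  87: appears 1 time(s)
  97: appears 1 time(s)
  98: appears 1 time(s)
Step 2: The value 3 appears most frequently (3 times).
Step 3: Mode = 3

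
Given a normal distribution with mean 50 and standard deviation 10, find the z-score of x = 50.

0

Step 1: Recall the z-score formula: z = (x - mu) / sigma
Step 2: Substitute values: z = (50 - 50) / 10
Step 3: z = 0 / 10 = 0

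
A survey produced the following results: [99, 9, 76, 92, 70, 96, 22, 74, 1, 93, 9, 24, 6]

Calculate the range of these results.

98

Step 1: Identify the maximum value: max = 99
Step 2: Identify the minimum value: min = 1
Step 3: Range = max - min = 99 - 1 = 98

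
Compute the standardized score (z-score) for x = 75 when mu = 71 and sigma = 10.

0.4

Step 1: Recall the z-score formula: z = (x - mu) / sigma
Step 2: Substitute values: z = (75 - 71) / 10
Step 3: z = 4 / 10 = 0.4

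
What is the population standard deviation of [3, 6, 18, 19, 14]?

6.4187

Step 1: Compute the mean: 12
Step 2: Sum of squared deviations from the mean: 206
Step 3: Population variance = 206 / 5 = 41.2
Step 4: Standard deviation = sqrt(41.2) = 6.4187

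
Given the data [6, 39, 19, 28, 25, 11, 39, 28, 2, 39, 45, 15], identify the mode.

39

Step 1: Count the frequency of each value:
  2: appears 1 time(s)
  6: appears 1 time(s)
  11: appears 1 time(s)
  15: appears 1 time(s)
  19: appears 1 time(s)
  25: appears 1 time(s)
  28: appears 2 time(s)
  39: appears 3 time(s)
  45: appears 1 time(s)
Step 2: The value 39 appears most frequently (3 times).
Step 3: Mode = 39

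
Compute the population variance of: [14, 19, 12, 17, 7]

17.36

Step 1: Compute the mean: (14 + 19 + 12 + 17 + 7) / 5 = 13.8
Step 2: Compute squared deviations from the mean:
  (14 - 13.8)^2 = 0.04
  (19 - 13.8)^2 = 27.04
  (12 - 13.8)^2 = 3.24
  (17 - 13.8)^2 = 10.24
  (7 - 13.8)^2 = 46.24
Step 3: Sum of squared deviations = 86.8
Step 4: Population variance = 86.8 / 5 = 17.36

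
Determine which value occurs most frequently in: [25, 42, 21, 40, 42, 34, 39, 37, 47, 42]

42

Step 1: Count the frequency of each value:
  21: appears 1 time(s)
  25: appears 1 time(s)
  34: appears 1 time(s)
  37: appears 1 time(s)
  39: appears 1 time(s)
  40: appears 1 time(s)
  42: appears 3 time(s)
  47: appears 1 time(s)
Step 2: The value 42 appears most frequently (3 times).
Step 3: Mode = 42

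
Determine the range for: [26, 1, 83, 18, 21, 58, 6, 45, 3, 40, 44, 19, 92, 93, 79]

92

Step 1: Identify the maximum value: max = 93
Step 2: Identify the minimum value: min = 1
Step 3: Range = max - min = 93 - 1 = 92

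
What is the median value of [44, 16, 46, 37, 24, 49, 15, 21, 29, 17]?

26.5

Step 1: Sort the data in ascending order: [15, 16, 17, 21, 24, 29, 37, 44, 46, 49]
Step 2: The number of values is n = 10.
Step 3: Since n is even, the median is the average of positions 5 and 6:
  Median = (24 + 29) / 2 = 26.5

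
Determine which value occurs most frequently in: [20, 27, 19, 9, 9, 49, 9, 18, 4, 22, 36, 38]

9

Step 1: Count the frequency of each value:
  4: appears 1 time(s)
  9: appears 3 time(s)
  18: appears 1 time(s)
  19: appears 1 time(s)
  20: appears 1 time(s)
  22: appears 1 time(s)
  27: appears 1 time(s)
  36: appears 1 time(s)
  38: appears 1 time(s)
  49: appears 1 time(s)
Step 2: The value 9 appears most frequently (3 times).
Step 3: Mode = 9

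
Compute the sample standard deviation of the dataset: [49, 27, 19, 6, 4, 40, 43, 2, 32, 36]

17.1904

Step 1: Compute the mean: 25.8
Step 2: Sum of squared deviations from the mean: 2659.6
Step 3: Sample variance = 2659.6 / 9 = 295.5111
Step 4: Standard deviation = sqrt(295.5111) = 17.1904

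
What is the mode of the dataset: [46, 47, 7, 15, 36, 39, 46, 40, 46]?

46

Step 1: Count the frequency of each value:
  7: appears 1 time(s)
  15: appears 1 time(s)
  36: appears 1 time(s)
  39: appears 1 time(s)
  40: appears 1 time(s)
  46: appears 3 time(s)
  47: appears 1 time(s)
Step 2: The value 46 appears most frequently (3 times).
Step 3: Mode = 46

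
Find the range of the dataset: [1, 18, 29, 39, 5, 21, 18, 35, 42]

41

Step 1: Identify the maximum value: max = 42
Step 2: Identify the minimum value: min = 1
Step 3: Range = max - min = 42 - 1 = 41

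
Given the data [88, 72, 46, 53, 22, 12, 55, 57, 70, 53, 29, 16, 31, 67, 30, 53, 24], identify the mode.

53

Step 1: Count the frequency of each value:
  12: appears 1 time(s)
  16: appears 1 time(s)
  22: appears 1 time(s)
  24: appears 1 time(s)
  29: appears 1 time(s)
  30: appears 1 time(s)
  31: appears 1 time(s)
  46: appears 1 time(s)
  53: appears 3 time(s)
  55: appears 1 time(s)
  57: appears 1 time(s)
  67: appears 1 time(s)
  70: appears 1 time(s)
  72: appears 1 time(s)
  88: appears 1 time(s)
Step 2: The value 53 appears most frequently (3 times).
Step 3: Mode = 53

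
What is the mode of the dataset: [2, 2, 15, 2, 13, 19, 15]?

2

Step 1: Count the frequency of each value:
  2: appears 3 time(s)
  13: appears 1 time(s)
  15: appears 2 time(s)
  19: appears 1 time(s)
Step 2: The value 2 appears most frequently (3 times).
Step 3: Mode = 2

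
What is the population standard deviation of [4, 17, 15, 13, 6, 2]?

5.7373

Step 1: Compute the mean: 9.5
Step 2: Sum of squared deviations from the mean: 197.5
Step 3: Population variance = 197.5 / 6 = 32.9167
Step 4: Standard deviation = sqrt(32.9167) = 5.7373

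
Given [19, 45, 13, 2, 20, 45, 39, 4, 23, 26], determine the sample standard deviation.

15.479

Step 1: Compute the mean: 23.6
Step 2: Sum of squared deviations from the mean: 2156.4
Step 3: Sample variance = 2156.4 / 9 = 239.6
Step 4: Standard deviation = sqrt(239.6) = 15.479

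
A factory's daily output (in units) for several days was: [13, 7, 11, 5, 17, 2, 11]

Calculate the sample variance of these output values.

25.9524

Step 1: Compute the mean: (13 + 7 + 11 + 5 + 17 + 2 + 11) / 7 = 9.4286
Step 2: Compute squared deviations from the mean:
  (13 - 9.4286)^2 = 12.7551
  (7 - 9.4286)^2 = 5.898
  (11 - 9.4286)^2 = 2.4694
  (5 - 9.4286)^2 = 19.6122
  (17 - 9.4286)^2 = 57.3265
  (2 - 9.4286)^2 = 55.1837
  (11 - 9.4286)^2 = 2.4694
Step 3: Sum of squared deviations = 155.7143
Step 4: Sample variance = 155.7143 / 6 = 25.9524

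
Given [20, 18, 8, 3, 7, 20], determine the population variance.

47.2222

Step 1: Compute the mean: (20 + 18 + 8 + 3 + 7 + 20) / 6 = 12.6667
Step 2: Compute squared deviations from the mean:
  (20 - 12.6667)^2 = 53.7778
  (18 - 12.6667)^2 = 28.4444
  (8 - 12.6667)^2 = 21.7778
  (3 - 12.6667)^2 = 93.4444
  (7 - 12.6667)^2 = 32.1111
  (20 - 12.6667)^2 = 53.7778
Step 3: Sum of squared deviations = 283.3333
Step 4: Population variance = 283.3333 / 6 = 47.2222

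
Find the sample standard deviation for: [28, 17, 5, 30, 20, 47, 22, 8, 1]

14.2984

Step 1: Compute the mean: 19.7778
Step 2: Sum of squared deviations from the mean: 1635.5556
Step 3: Sample variance = 1635.5556 / 8 = 204.4444
Step 4: Standard deviation = sqrt(204.4444) = 14.2984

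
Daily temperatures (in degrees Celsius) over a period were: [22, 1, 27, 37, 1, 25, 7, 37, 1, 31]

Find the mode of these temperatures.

1

Step 1: Count the frequency of each value:
  1: appears 3 time(s)
  7: appears 1 time(s)
  22: appears 1 time(s)
  25: appears 1 time(s)
  27: appears 1 time(s)
  31: appears 1 time(s)
  37: appears 2 time(s)
Step 2: The value 1 appears most frequently (3 times).
Step 3: Mode = 1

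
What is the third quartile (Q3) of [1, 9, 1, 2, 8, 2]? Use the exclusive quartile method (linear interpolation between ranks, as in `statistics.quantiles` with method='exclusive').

8.25

Step 1: Sort the data: [1, 1, 2, 2, 8, 9]
Step 2: n = 6
Step 3: Using the exclusive quartile method:
  Q1 = 1
  Q2 (median) = 2
  Q3 = 8.25
  IQR = Q3 - Q1 = 8.25 - 1 = 7.25
Step 4: Q3 = 8.25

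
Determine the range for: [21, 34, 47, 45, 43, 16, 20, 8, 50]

42

Step 1: Identify the maximum value: max = 50
Step 2: Identify the minimum value: min = 8
Step 3: Range = max - min = 50 - 8 = 42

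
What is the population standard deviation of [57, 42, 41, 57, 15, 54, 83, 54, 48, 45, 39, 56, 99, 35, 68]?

19.3248

Step 1: Compute the mean: 52.8667
Step 2: Sum of squared deviations from the mean: 5601.7333
Step 3: Population variance = 5601.7333 / 15 = 373.4489
Step 4: Standard deviation = sqrt(373.4489) = 19.3248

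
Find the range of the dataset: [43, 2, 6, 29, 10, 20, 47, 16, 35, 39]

45

Step 1: Identify the maximum value: max = 47
Step 2: Identify the minimum value: min = 2
Step 3: Range = max - min = 47 - 2 = 45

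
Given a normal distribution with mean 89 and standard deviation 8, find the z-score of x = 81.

-1

Step 1: Recall the z-score formula: z = (x - mu) / sigma
Step 2: Substitute values: z = (81 - 89) / 8
Step 3: z = -8 / 8 = -1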